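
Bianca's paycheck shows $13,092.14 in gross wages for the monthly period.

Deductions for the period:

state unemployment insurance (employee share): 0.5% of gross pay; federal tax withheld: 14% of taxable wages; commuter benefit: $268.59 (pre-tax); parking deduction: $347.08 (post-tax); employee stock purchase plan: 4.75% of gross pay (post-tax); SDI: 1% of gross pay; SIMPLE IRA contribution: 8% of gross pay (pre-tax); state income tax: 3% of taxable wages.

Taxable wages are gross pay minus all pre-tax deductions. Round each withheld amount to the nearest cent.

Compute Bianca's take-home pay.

$8,608.88

Commuter benefit: $268.59
SIMPLE IRA contribution: $13,092.14 × 0.08 = $1,047.37
Pre-tax total = $268.59 + $1,047.37 = $1,315.96
Taxable wages = $13,092.14 − $1,315.96 = $11,776.18
State income tax: $11,776.18 × 0.03 = $353.29
Federal tax withheld: $11,776.18 × 0.14 = $1,648.67
State unemployment insurance (employee share): $13,092.14 × 0.005 = $65.46
SDI: $13,092.14 × 0.01 = $130.92
Parking deduction: $347.08
Employee stock purchase plan: $13,092.14 × 0.0475 = $621.88
Total deductions = $268.59 + $1,047.37 + $353.29 + $1,648.67 + $65.46 + $130.92 + $347.08 + $621.88 = $4,483.26
Net pay = $13,092.14 − $4,483.26 = $8,608.88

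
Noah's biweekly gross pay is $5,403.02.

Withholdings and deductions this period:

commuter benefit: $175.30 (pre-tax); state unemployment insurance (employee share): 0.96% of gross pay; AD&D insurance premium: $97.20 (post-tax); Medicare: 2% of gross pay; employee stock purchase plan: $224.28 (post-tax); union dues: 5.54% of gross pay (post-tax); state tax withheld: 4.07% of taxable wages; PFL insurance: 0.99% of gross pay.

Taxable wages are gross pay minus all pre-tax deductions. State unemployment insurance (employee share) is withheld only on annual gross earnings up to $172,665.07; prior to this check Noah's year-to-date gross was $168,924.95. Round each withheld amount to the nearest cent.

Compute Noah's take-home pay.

Commuter benefit: $175.30
Taxable wages = $5,403.02 − $175.30 = $5,227.72
State tax withheld: $5,227.72 × 0.0407 = $212.77
PFL insurance: $5,403.02 × 0.0099 = $53.49
State unemployment insurance (employee share): only $172,665.07 − $168,924.95 = $3,740.12 of this check is subject → $3,740.12 × 0.0096 = $35.91
Medicare: $5,403.02 × 0.02 = $108.06
Union dues: $5,403.02 × 0.0554 = $299.33
Employee stock purchase plan: $224.28
AD&D insurance premium: $97.20
Total deductions = $175.30 + $212.77 + $53.49 + $35.91 + $108.06 + $299.33 + $224.28 + $97.20 = $1,206.34
Net pay = $5,403.02 − $1,206.34 = $4,196.68

$4,196.68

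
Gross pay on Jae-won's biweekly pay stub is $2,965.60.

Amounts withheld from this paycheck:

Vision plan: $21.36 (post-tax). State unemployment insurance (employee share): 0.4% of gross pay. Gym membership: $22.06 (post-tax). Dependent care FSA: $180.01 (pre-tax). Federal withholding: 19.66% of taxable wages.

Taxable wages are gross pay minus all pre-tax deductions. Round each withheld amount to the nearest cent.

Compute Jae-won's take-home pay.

$2,182.66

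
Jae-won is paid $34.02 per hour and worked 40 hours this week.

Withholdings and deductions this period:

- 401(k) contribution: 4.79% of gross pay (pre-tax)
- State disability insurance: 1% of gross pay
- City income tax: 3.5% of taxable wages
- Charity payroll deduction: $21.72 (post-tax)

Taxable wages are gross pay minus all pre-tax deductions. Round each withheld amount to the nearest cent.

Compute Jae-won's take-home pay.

$1,214.94

Gross pay: 40 × $34.02 = $1,360.80
401(k) contribution: $1,360.80 × 0.0479 = $65.18
Taxable wages = $1,360.80 − $65.18 = $1,295.62
City income tax: $1,295.62 × 0.035 = $45.35
State disability insurance: $1,360.80 × 0.01 = $13.61
Charity payroll deduction: $21.72
Total deductions = $65.18 + $45.35 + $13.61 + $21.72 = $145.86
Net pay = $1,360.80 − $145.86 = $1,214.94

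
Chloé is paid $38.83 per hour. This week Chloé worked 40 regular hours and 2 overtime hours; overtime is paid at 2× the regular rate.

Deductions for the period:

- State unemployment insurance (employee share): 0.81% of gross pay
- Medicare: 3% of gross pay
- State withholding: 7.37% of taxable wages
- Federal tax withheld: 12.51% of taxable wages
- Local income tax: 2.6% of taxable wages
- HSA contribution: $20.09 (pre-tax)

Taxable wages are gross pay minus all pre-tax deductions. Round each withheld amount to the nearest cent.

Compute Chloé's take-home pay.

Regular pay: 40 × $38.83 = $1,553.20
Overtime pay: 2 × $38.83 × 2 = $155.32
Gross pay = $1,553.20 + $155.32 = $1,708.52
HSA contribution: $20.09
Taxable wages = $1,708.52 − $20.09 = $1,688.43
Federal tax withheld: $1,688.43 × 0.1251 = $211.22
Local income tax: $1,688.43 × 0.026 = $43.90
State withholding: $1,688.43 × 0.0737 = $124.44
State unemployment insurance (employee share): $1,708.52 × 0.0081 = $13.84
Medicare: $1,708.52 × 0.03 = $51.26
Total deductions = $20.09 + $211.22 + $43.90 + $124.44 + $13.84 + $51.26 = $464.75
Net pay = $1,708.52 − $464.75 = $1,243.77

$1,243.77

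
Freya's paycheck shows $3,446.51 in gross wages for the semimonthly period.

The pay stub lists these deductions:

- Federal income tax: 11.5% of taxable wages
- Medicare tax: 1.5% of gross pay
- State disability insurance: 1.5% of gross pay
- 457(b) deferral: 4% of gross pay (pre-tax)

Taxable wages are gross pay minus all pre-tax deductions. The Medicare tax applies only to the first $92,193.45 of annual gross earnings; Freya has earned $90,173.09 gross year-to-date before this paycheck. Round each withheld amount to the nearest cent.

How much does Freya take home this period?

$2,846.15

457(b) deferral: $3,446.51 × 0.04 = $137.86
Taxable wages = $3,446.51 − $137.86 = $3,308.65
Federal income tax: $3,308.65 × 0.115 = $380.49
Medicare tax: only $92,193.45 − $90,173.09 = $2,020.36 of this check is subject → $2,020.36 × 0.015 = $30.31
State disability insurance: $3,446.51 × 0.015 = $51.70
Total deductions = $137.86 + $380.49 + $30.31 + $51.70 = $600.36
Net pay = $3,446.51 − $600.36 = $2,846.15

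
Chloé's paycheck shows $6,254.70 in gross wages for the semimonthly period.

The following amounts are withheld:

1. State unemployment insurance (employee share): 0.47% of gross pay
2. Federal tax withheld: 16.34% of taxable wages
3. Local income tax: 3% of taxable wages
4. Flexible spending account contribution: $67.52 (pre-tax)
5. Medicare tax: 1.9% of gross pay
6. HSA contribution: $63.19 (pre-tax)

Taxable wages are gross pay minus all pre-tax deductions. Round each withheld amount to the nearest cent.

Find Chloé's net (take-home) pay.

$4,791.37

Flexible spending account contribution: $67.52
HSA contribution: $63.19
Pre-tax total = $67.52 + $63.19 = $130.71
Taxable wages = $6,254.70 − $130.71 = $6,123.99
Federal tax withheld: $6,123.99 × 0.1634 = $1,000.66
Local income tax: $6,123.99 × 0.03 = $183.72
State unemployment insurance (employee share): $6,254.70 × 0.0047 = $29.40
Medicare tax: $6,254.70 × 0.019 = $118.84
Total deductions = $67.52 + $63.19 + $1,000.66 + $183.72 + $29.40 + $118.84 = $1,463.33
Net pay = $6,254.70 − $1,463.33 = $4,791.37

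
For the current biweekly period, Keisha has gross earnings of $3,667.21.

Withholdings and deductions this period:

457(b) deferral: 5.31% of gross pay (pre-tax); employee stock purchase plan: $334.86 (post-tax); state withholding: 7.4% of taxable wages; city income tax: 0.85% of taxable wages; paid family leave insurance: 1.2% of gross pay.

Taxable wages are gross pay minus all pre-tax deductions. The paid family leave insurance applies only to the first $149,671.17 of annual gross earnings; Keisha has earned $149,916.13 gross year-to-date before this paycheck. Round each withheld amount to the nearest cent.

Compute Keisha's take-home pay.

457(b) deferral: $3,667.21 × 0.0531 = $194.73
Taxable wages = $3,667.21 − $194.73 = $3,472.48
City income tax: $3,472.48 × 0.0085 = $29.52
State withholding: $3,472.48 × 0.074 = $256.96
Paid family leave insurance: annual cap $149,671.17 already reached (YTD $149,916.13), so $0.00
Employee stock purchase plan: $334.86
Total deductions = $194.73 + $29.52 + $256.96 + $0.00 + $334.86 = $816.07
Net pay = $3,667.21 − $816.07 = $2,851.14

$2,851.14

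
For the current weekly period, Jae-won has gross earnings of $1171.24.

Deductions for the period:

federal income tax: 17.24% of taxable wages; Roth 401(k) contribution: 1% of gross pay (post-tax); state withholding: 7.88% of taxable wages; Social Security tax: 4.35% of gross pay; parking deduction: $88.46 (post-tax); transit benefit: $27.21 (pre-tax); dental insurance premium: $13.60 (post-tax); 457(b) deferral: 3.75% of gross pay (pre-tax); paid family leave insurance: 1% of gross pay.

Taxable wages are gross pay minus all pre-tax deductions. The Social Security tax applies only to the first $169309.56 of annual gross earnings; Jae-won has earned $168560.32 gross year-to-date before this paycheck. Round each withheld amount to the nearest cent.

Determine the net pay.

$665.69

Transit benefit: $27.21
457(b) deferral: $1171.24 × 0.0375 = $43.92
Pre-tax total = $27.21 + $43.92 = $71.13
Taxable wages = $1171.24 − $71.13 = $1100.11
Federal income tax: $1100.11 × 0.1724 = $189.66
State withholding: $1100.11 × 0.0788 = $86.69
Paid family leave insurance: $1171.24 × 0.01 = $11.71
Social Security tax: only $169309.56 − $168560.32 = $749.24 of this check is subject → $749.24 × 0.0435 = $32.59
Roth 401(k) contribution: $1171.24 × 0.01 = $11.71
Parking deduction: $88.46
Dental insurance premium: $13.60
Total deductions = $27.21 + $43.92 + $189.66 + $86.69 + $11.71 + $32.59 + $11.71 + $88.46 + $13.60 = $505.55
Net pay = $1171.24 − $505.55 = $665.69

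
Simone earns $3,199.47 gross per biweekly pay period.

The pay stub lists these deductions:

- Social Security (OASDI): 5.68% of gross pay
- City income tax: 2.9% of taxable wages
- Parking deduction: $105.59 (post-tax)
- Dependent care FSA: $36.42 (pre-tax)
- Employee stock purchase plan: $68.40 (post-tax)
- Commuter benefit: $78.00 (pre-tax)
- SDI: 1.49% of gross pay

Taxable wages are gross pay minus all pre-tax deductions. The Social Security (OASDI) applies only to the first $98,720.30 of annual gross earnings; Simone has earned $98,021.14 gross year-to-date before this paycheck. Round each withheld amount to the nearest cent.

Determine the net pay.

Commuter benefit: $78.00
Dependent care FSA: $36.42
Pre-tax total = $78.00 + $36.42 = $114.42
Taxable wages = $3,199.47 − $114.42 = $3,085.05
City income tax: $3,085.05 × 0.029 = $89.47
Social Security (OASDI): only $98,720.30 − $98,021.14 = $699.16 of this check is subject → $699.16 × 0.0568 = $39.71
SDI: $3,199.47 × 0.0149 = $47.67
Parking deduction: $105.59
Employee stock purchase plan: $68.40
Total deductions = $78.00 + $36.42 + $89.47 + $39.71 + $47.67 + $105.59 + $68.40 = $465.26
Net pay = $3,199.47 − $465.26 = $2,734.21

$2,734.21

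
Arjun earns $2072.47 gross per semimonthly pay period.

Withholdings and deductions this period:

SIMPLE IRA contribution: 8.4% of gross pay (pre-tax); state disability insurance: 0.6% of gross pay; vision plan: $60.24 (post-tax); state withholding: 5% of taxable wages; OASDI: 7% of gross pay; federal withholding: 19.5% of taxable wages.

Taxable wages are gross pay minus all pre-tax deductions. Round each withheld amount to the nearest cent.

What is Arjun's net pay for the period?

$1215.54

SIMPLE IRA contribution: $2072.47 × 0.084 = $174.09
Taxable wages = $2072.47 − $174.09 = $1898.38
State withholding: $1898.38 × 0.05 = $94.92
Federal withholding: $1898.38 × 0.195 = $370.18
State disability insurance: $2072.47 × 0.006 = $12.43
OASDI: $2072.47 × 0.07 = $145.07
Vision plan: $60.24
Total deductions = $174.09 + $94.92 + $370.18 + $12.43 + $145.07 + $60.24 = $856.93
Net pay = $2072.47 − $856.93 = $1215.54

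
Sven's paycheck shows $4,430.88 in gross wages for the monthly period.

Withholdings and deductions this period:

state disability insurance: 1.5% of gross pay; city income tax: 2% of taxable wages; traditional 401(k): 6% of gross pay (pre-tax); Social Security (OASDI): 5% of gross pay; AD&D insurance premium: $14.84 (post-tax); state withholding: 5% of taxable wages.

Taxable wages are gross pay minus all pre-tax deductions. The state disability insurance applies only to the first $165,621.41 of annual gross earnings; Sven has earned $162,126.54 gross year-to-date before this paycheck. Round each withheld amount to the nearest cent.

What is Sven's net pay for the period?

Traditional 401(k): $4,430.88 × 0.06 = $265.85
Taxable wages = $4,430.88 − $265.85 = $4,165.03
State withholding: $4,165.03 × 0.05 = $208.25
City income tax: $4,165.03 × 0.02 = $83.30
Social Security (OASDI): $4,430.88 × 0.05 = $221.54
State disability insurance: only $165,621.41 − $162,126.54 = $3,494.87 of this check is subject → $3,494.87 × 0.015 = $52.42
AD&D insurance premium: $14.84
Total deductions = $265.85 + $208.25 + $83.30 + $221.54 + $52.42 + $14.84 = $846.20
Net pay = $4,430.88 − $846.20 = $3,584.68

$3,584.68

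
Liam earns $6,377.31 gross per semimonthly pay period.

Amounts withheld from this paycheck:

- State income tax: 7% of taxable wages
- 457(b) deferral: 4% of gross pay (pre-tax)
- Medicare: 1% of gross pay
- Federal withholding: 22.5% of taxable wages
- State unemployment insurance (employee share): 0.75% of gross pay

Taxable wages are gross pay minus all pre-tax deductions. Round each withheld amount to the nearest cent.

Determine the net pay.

$4,204.56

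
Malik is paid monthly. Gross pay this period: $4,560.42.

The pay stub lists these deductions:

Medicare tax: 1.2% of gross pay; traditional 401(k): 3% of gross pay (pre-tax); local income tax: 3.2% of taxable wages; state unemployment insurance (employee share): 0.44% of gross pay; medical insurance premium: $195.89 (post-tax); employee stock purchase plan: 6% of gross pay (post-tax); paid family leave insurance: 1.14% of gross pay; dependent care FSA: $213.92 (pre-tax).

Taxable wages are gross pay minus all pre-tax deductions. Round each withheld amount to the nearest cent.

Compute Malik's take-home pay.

$3,478.67

Dependent care FSA: $213.92
Traditional 401(k): $4,560.42 × 0.03 = $136.81
Pre-tax total = $213.92 + $136.81 = $350.73
Taxable wages = $4,560.42 − $350.73 = $4,209.69
Local income tax: $4,209.69 × 0.032 = $134.71
Paid family leave insurance: $4,560.42 × 0.0114 = $51.99
State unemployment insurance (employee share): $4,560.42 × 0.0044 = $20.07
Medicare tax: $4,560.42 × 0.012 = $54.73
Employee stock purchase plan: $4,560.42 × 0.06 = $273.63
Medical insurance premium: $195.89
Total deductions = $213.92 + $136.81 + $134.71 + $51.99 + $20.07 + $54.73 + $273.63 + $195.89 = $1,081.75
Net pay = $4,560.42 − $1,081.75 = $3,478.67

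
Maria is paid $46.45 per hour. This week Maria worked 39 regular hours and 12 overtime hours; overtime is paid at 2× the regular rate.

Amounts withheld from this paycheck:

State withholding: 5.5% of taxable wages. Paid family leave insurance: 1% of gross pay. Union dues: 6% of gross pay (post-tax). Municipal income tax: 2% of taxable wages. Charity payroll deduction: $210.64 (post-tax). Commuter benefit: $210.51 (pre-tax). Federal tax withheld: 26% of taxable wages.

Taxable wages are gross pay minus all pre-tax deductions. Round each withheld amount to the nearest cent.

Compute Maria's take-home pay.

$1390.55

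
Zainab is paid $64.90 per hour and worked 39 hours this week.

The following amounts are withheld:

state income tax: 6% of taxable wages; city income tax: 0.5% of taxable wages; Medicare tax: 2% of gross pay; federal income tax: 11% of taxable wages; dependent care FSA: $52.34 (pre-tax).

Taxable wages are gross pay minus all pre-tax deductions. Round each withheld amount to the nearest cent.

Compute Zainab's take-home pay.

$1994.36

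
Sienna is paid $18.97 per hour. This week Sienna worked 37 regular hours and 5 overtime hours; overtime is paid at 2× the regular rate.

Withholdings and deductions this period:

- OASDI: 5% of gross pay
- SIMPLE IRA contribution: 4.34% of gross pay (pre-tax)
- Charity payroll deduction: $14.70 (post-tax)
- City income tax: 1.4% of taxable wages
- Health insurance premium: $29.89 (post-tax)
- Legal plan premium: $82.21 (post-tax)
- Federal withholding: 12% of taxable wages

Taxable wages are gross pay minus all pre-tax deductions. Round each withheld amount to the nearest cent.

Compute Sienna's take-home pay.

$567.22

Regular pay: 37 × $18.97 = $701.89
Overtime pay: 5 × $18.97 × 2 = $189.70
Gross pay = $701.89 + $189.70 = $891.59
SIMPLE IRA contribution: $891.59 × 0.0434 = $38.70
Taxable wages = $891.59 − $38.70 = $852.89
Federal withholding: $852.89 × 0.12 = $102.35
City income tax: $852.89 × 0.014 = $11.94
OASDI: $891.59 × 0.05 = $44.58
Legal plan premium: $82.21
Charity payroll deduction: $14.70
Health insurance premium: $29.89
Total deductions = $38.70 + $102.35 + $11.94 + $44.58 + $82.21 + $14.70 + $29.89 = $324.37
Net pay = $891.59 − $324.37 = $567.22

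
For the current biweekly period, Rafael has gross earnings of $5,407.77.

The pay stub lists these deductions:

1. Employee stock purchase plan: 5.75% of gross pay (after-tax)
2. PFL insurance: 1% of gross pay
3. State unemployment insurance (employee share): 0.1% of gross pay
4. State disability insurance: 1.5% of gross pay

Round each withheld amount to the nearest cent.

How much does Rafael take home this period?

$4,956.21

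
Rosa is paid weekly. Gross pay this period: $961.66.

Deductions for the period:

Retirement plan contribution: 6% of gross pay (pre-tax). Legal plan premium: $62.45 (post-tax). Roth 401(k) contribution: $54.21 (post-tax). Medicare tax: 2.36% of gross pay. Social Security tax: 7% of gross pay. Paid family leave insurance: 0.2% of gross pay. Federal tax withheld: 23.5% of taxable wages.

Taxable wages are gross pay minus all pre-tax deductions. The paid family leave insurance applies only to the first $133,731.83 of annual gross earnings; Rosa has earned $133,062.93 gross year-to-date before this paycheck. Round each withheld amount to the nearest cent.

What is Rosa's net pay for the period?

Retirement plan contribution: $961.66 × 0.06 = $57.70
Taxable wages = $961.66 − $57.70 = $903.96
Federal tax withheld: $903.96 × 0.235 = $212.43
Medicare tax: $961.66 × 0.0236 = $22.70
Paid family leave insurance: only $133,731.83 − $133,062.93 = $668.90 of this check is subject → $668.90 × 0.002 = $1.34
Social Security tax: $961.66 × 0.07 = $67.32
Legal plan premium: $62.45
Roth 401(k) contribution: $54.21
Total deductions = $57.70 + $212.43 + $22.70 + $1.34 + $67.32 + $62.45 + $54.21 = $478.15
Net pay = $961.66 − $478.15 = $483.51

$483.51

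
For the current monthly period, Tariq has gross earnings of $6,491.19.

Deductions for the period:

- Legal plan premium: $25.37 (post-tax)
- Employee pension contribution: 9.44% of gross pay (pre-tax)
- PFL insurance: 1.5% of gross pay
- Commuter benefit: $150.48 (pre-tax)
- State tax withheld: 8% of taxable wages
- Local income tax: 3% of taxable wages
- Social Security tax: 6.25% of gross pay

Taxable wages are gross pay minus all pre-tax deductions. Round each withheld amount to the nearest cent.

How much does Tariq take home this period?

Employee pension contribution: $6,491.19 × 0.0944 = $612.77
Commuter benefit: $150.48
Pre-tax total = $612.77 + $150.48 = $763.25
Taxable wages = $6,491.19 − $763.25 = $5,727.94
State tax withheld: $5,727.94 × 0.08 = $458.24
Local income tax: $5,727.94 × 0.03 = $171.84
PFL insurance: $6,491.19 × 0.015 = $97.37
Social Security tax: $6,491.19 × 0.0625 = $405.70
Legal plan premium: $25.37
Total deductions = $612.77 + $150.48 + $458.24 + $171.84 + $97.37 + $405.70 + $25.37 = $1,921.77
Net pay = $6,491.19 − $1,921.77 = $4,569.42

$4,569.42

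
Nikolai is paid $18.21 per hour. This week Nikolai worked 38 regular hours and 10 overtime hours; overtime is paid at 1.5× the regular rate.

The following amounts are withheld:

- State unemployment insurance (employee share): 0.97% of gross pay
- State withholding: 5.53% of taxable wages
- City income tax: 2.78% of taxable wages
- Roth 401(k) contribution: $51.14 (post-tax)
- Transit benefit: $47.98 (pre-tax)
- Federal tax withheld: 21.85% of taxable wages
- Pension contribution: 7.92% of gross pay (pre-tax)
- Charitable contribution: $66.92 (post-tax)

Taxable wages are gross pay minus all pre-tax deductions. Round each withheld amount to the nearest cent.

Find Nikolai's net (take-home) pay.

Regular pay: 38 × $18.21 = $691.98
Overtime pay: 10 × $18.21 × 1.5 = $273.15
Gross pay = $691.98 + $273.15 = $965.13
Transit benefit: $47.98
Pension contribution: $965.13 × 0.0792 = $76.44
Pre-tax total = $47.98 + $76.44 = $124.42
Taxable wages = $965.13 − $124.42 = $840.71
Federal tax withheld: $840.71 × 0.2185 = $183.70
City income tax: $840.71 × 0.0278 = $23.37
State withholding: $840.71 × 0.0553 = $46.49
State unemployment insurance (employee share): $965.13 × 0.0097 = $9.36
Roth 401(k) contribution: $51.14
Charitable contribution: $66.92
Total deductions = $47.98 + $76.44 + $183.70 + $23.37 + $46.49 + $9.36 + $51.14 + $66.92 = $505.40
Net pay = $965.13 − $505.40 = $459.73

$459.73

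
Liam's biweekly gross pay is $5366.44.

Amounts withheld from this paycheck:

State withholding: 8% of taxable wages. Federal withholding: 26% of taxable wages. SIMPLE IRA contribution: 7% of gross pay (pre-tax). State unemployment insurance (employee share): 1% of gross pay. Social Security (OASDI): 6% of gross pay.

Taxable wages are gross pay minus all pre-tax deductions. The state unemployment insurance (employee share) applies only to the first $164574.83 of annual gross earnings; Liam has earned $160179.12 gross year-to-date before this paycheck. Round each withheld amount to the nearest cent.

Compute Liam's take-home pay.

$2927.97

SIMPLE IRA contribution: $5366.44 × 0.07 = $375.65
Taxable wages = $5366.44 − $375.65 = $4990.79
State withholding: $4990.79 × 0.08 = $399.26
Federal withholding: $4990.79 × 0.26 = $1297.61
Social Security (OASDI): $5366.44 × 0.06 = $321.99
State unemployment insurance (employee share): only $164574.83 − $160179.12 = $4395.71 of this check is subject → $4395.71 × 0.01 = $43.96
Total deductions = $375.65 + $399.26 + $1297.61 + $321.99 + $43.96 = $2438.47
Net pay = $5366.44 − $2438.47 = $2927.97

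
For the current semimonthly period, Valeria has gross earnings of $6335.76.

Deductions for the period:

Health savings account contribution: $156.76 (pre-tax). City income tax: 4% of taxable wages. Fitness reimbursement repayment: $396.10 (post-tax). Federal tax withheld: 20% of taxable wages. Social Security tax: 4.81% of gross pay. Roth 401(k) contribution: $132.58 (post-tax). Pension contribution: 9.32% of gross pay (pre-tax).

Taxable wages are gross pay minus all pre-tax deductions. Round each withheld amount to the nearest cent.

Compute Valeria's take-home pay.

Health savings account contribution: $156.76
Pension contribution: $6335.76 × 0.0932 = $590.49
Pre-tax total = $156.76 + $590.49 = $747.25
Taxable wages = $6335.76 − $747.25 = $5588.51
Federal tax withheld: $5588.51 × 0.2 = $1117.70
City income tax: $5588.51 × 0.04 = $223.54
Social Security tax: $6335.76 × 0.0481 = $304.75
Fitness reimbursement repayment: $396.10
Roth 401(k) contribution: $132.58
Total deductions = $156.76 + $590.49 + $1117.70 + $223.54 + $304.75 + $396.10 + $132.58 = $2921.92
Net pay = $6335.76 − $2921.92 = $3413.84

$3413.84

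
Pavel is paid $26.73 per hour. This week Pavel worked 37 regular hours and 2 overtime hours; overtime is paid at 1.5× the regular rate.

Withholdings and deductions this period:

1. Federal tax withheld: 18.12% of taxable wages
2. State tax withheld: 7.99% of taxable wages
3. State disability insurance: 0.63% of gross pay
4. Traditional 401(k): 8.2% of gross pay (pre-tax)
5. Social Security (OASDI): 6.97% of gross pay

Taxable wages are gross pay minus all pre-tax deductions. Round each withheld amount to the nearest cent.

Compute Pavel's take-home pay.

$644.00

Regular pay: 37 × $26.73 = $989.01
Overtime pay: 2 × $26.73 × 1.5 = $80.19
Gross pay = $989.01 + $80.19 = $1,069.20
Traditional 401(k): $1,069.20 × 0.082 = $87.67
Taxable wages = $1,069.20 − $87.67 = $981.53
State tax withheld: $981.53 × 0.0799 = $78.42
Federal tax withheld: $981.53 × 0.1812 = $177.85
Social Security (OASDI): $1,069.20 × 0.0697 = $74.52
State disability insurance: $1,069.20 × 0.0063 = $6.74
Total deductions = $87.67 + $78.42 + $177.85 + $74.52 + $6.74 = $425.20
Net pay = $1,069.20 − $425.20 = $644.00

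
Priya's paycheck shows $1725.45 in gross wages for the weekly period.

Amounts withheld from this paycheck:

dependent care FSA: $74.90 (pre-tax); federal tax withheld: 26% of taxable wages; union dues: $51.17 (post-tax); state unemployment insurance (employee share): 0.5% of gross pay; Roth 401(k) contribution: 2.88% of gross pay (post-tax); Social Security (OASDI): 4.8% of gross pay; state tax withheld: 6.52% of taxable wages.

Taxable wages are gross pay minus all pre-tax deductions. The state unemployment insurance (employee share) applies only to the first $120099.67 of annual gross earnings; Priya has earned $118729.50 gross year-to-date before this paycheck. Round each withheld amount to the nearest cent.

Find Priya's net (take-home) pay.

$923.26

Dependent care FSA: $74.90
Taxable wages = $1725.45 − $74.90 = $1650.55
State tax withheld: $1650.55 × 0.0652 = $107.62
Federal tax withheld: $1650.55 × 0.26 = $429.14
State unemployment insurance (employee share): only $120099.67 − $118729.50 = $1370.17 of this check is subject → $1370.17 × 0.005 = $6.85
Social Security (OASDI): $1725.45 × 0.048 = $82.82
Roth 401(k) contribution: $1725.45 × 0.0288 = $49.69
Union dues: $51.17
Total deductions = $74.90 + $107.62 + $429.14 + $6.85 + $82.82 + $49.69 + $51.17 = $802.19
Net pay = $1725.45 − $802.19 = $923.26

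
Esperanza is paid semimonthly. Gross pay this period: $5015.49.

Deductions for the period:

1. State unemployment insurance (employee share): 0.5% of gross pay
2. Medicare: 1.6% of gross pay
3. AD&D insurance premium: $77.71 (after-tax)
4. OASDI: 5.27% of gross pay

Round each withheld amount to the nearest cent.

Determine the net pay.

$4568.13

OASDI: $5015.49 × 0.0527 = $264.32
State unemployment insurance (employee share): $5015.49 × 0.005 = $25.08
Medicare: $5015.49 × 0.016 = $80.25
AD&D insurance premium: $77.71
Total deductions = $264.32 + $25.08 + $80.25 + $77.71 = $447.36
Net pay = $5015.49 − $447.36 = $4568.13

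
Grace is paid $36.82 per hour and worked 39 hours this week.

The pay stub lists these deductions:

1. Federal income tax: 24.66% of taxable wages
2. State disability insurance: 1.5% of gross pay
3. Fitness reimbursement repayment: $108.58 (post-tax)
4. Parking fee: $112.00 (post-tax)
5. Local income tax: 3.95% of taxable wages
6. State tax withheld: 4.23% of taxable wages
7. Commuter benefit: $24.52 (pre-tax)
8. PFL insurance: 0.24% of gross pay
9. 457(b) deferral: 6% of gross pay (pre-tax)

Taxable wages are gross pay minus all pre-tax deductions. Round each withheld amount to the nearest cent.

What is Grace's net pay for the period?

$644.50

Gross pay: 39 × $36.82 = $1435.98
457(b) deferral: $1435.98 × 0.06 = $86.16
Commuter benefit: $24.52
Pre-tax total = $86.16 + $24.52 = $110.68
Taxable wages = $1435.98 − $110.68 = $1325.30
Federal income tax: $1325.30 × 0.2466 = $326.82
Local income tax: $1325.30 × 0.0395 = $52.35
State tax withheld: $1325.30 × 0.0423 = $56.06
State disability insurance: $1435.98 × 0.015 = $21.54
PFL insurance: $1435.98 × 0.0024 = $3.45
Fitness reimbursement repayment: $108.58
Parking fee: $112.00
Total deductions = $86.16 + $24.52 + $326.82 + $52.35 + $56.06 + $21.54 + $3.45 + $108.58 + $112.00 = $791.48
Net pay = $1435.98 − $791.48 = $644.50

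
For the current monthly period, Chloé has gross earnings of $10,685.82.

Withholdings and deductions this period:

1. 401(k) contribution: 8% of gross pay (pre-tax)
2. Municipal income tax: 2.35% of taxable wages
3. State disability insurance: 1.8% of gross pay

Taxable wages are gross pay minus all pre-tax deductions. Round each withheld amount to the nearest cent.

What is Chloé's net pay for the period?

401(k) contribution: $10,685.82 × 0.08 = $854.87
Taxable wages = $10,685.82 − $854.87 = $9,830.95
Municipal income tax: $9,830.95 × 0.0235 = $231.03
State disability insurance: $10,685.82 × 0.018 = $192.34
Total deductions = $854.87 + $231.03 + $192.34 = $1,278.24
Net pay = $10,685.82 − $1,278.24 = $9,407.58

$9,407.58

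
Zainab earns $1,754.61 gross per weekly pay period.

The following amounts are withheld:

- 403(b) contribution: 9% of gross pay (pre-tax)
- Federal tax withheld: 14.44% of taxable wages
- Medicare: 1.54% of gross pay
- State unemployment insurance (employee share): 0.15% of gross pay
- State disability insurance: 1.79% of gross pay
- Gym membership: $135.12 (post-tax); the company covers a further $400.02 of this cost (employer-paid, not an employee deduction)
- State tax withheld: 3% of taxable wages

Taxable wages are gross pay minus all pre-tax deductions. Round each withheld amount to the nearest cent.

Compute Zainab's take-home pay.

403(b) contribution: $1,754.61 × 0.09 = $157.91
Taxable wages = $1,754.61 − $157.91 = $1,596.70
State tax withheld: $1,596.70 × 0.03 = $47.90
Federal tax withheld: $1,596.70 × 0.1444 = $230.56
State disability insurance: $1,754.61 × 0.0179 = $31.41
Medicare: $1,754.61 × 0.0154 = $27.02
State unemployment insurance (employee share): $1,754.61 × 0.0015 = $2.63
Gym membership: $135.12
(Employer's $400.02 toward gym membership is not withheld from the employee.)
Total deductions = $157.91 + $47.90 + $230.56 + $31.41 + $27.02 + $2.63 + $135.12 = $632.55
Net pay = $1,754.61 − $632.55 = $1,122.06

$1,122.06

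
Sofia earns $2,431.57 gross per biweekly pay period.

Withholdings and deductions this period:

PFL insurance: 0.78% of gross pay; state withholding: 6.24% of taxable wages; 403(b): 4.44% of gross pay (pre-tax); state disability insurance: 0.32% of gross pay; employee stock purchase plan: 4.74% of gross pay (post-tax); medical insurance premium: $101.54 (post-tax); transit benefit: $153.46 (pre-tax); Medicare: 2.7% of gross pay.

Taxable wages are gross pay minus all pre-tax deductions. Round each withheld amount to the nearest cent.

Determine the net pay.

403(b): $2,431.57 × 0.0444 = $107.96
Transit benefit: $153.46
Pre-tax total = $107.96 + $153.46 = $261.42
Taxable wages = $2,431.57 − $261.42 = $2,170.15
State withholding: $2,170.15 × 0.0624 = $135.42
PFL insurance: $2,431.57 × 0.0078 = $18.97
Medicare: $2,431.57 × 0.027 = $65.65
State disability insurance: $2,431.57 × 0.0032 = $7.78
Employee stock purchase plan: $2,431.57 × 0.0474 = $115.26
Medical insurance premium: $101.54
Total deductions = $107.96 + $153.46 + $135.42 + $18.97 + $65.65 + $7.78 + $115.26 + $101.54 = $706.04
Net pay = $2,431.57 − $706.04 = $1,725.53

$1,725.53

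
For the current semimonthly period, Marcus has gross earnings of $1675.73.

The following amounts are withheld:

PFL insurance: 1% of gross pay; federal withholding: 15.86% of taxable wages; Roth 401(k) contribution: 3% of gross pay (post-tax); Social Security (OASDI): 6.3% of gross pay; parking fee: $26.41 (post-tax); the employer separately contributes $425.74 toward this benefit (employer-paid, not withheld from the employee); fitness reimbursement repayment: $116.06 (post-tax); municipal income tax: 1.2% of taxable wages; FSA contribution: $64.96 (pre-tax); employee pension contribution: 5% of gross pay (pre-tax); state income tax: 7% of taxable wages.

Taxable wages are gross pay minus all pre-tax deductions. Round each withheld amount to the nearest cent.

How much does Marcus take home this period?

Employee pension contribution: $1675.73 × 0.05 = $83.79
FSA contribution: $64.96
Pre-tax total = $83.79 + $64.96 = $148.75
Taxable wages = $1675.73 − $148.75 = $1526.98
Federal withholding: $1526.98 × 0.1586 = $242.18
Municipal income tax: $1526.98 × 0.012 = $18.32
State income tax: $1526.98 × 0.07 = $106.89
Social Security (OASDI): $1675.73 × 0.063 = $105.57
PFL insurance: $1675.73 × 0.01 = $16.76
Roth 401(k) contribution: $1675.73 × 0.03 = $50.27
Parking fee: $26.41
Fitness reimbursement repayment: $116.06
(Employer's $425.74 toward parking fee is not withheld from the employee.)
Total deductions = $83.79 + $64.96 + $242.18 + $18.32 + $106.89 + $105.57 + $16.76 + $50.27 + $26.41 + $116.06 = $831.21
Net pay = $1675.73 − $831.21 = $844.52

$844.52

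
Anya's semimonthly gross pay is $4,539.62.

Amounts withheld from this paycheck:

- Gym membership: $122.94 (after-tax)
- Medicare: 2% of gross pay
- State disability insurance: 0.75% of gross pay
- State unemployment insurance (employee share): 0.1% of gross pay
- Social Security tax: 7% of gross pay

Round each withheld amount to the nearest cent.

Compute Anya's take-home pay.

$3,969.53

Social Security tax: $4,539.62 × 0.07 = $317.77
State unemployment insurance (employee share): $4,539.62 × 0.001 = $4.54
State disability insurance: $4,539.62 × 0.0075 = $34.05
Medicare: $4,539.62 × 0.02 = $90.79
Gym membership: $122.94
Total deductions = $317.77 + $4.54 + $34.05 + $90.79 + $122.94 = $570.09
Net pay = $4,539.62 − $570.09 = $3,969.53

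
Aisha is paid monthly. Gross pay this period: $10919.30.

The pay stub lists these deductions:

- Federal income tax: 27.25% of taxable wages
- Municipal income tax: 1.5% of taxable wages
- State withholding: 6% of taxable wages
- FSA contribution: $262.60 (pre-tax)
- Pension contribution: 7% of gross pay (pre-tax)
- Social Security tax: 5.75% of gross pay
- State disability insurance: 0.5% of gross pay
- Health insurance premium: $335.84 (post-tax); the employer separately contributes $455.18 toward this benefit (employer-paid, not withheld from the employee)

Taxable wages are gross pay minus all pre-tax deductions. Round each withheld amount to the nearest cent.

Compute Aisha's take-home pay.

$5436.45

Pension contribution: $10919.30 × 0.07 = $764.35
FSA contribution: $262.60
Pre-tax total = $764.35 + $262.60 = $1026.95
Taxable wages = $10919.30 − $1026.95 = $9892.35
Municipal income tax: $9892.35 × 0.015 = $148.39
State withholding: $9892.35 × 0.06 = $593.54
Federal income tax: $9892.35 × 0.2725 = $2695.67
Social Security tax: $10919.30 × 0.0575 = $627.86
State disability insurance: $10919.30 × 0.005 = $54.60
Health insurance premium: $335.84
(Employer's $455.18 toward health insurance premium is not withheld from the employee.)
Total deductions = $764.35 + $262.60 + $148.39 + $593.54 + $2695.67 + $627.86 + $54.60 + $335.84 = $5482.85
Net pay = $10919.30 − $5482.85 = $5436.45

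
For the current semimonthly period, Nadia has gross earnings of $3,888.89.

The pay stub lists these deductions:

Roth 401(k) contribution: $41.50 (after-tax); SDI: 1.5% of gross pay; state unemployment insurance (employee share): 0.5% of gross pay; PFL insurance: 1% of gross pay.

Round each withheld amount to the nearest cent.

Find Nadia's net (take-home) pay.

SDI: $3,888.89 × 0.015 = $58.33
State unemployment insurance (employee share): $3,888.89 × 0.005 = $19.44
PFL insurance: $3,888.89 × 0.01 = $38.89
Roth 401(k) contribution: $41.50
Total deductions = $58.33 + $19.44 + $38.89 + $41.50 = $158.16
Net pay = $3,888.89 − $158.16 = $3,730.73

$3,730.73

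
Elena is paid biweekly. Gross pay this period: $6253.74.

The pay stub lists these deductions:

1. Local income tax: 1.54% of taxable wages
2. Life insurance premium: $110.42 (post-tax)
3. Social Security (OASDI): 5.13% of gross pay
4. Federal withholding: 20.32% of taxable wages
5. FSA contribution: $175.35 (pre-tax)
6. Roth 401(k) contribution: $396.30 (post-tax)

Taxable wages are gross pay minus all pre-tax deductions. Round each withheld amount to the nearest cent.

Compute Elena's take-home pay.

FSA contribution: $175.35
Taxable wages = $6253.74 − $175.35 = $6078.39
Local income tax: $6078.39 × 0.0154 = $93.61
Federal withholding: $6078.39 × 0.2032 = $1235.13
Social Security (OASDI): $6253.74 × 0.0513 = $320.82
Roth 401(k) contribution: $396.30
Life insurance premium: $110.42
Total deductions = $175.35 + $93.61 + $1235.13 + $320.82 + $396.30 + $110.42 = $2331.63
Net pay = $6253.74 − $2331.63 = $3922.11

$3922.11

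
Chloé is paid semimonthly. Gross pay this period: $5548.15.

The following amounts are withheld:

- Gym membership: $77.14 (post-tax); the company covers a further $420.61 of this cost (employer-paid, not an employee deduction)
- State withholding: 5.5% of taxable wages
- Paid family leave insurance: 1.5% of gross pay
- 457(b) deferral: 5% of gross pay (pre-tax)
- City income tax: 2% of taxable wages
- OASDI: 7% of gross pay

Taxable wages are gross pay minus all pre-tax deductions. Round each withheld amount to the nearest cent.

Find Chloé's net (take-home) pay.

$4326.71

457(b) deferral: $5548.15 × 0.05 = $277.41
Taxable wages = $5548.15 − $277.41 = $5270.74
State withholding: $5270.74 × 0.055 = $289.89
City income tax: $5270.74 × 0.02 = $105.41
OASDI: $5548.15 × 0.07 = $388.37
Paid family leave insurance: $5548.15 × 0.015 = $83.22
Gym membership: $77.14
(Employer's $420.61 toward gym membership is not withheld from the employee.)
Total deductions = $277.41 + $289.89 + $105.41 + $388.37 + $83.22 + $77.14 = $1221.44
Net pay = $5548.15 − $1221.44 = $4326.71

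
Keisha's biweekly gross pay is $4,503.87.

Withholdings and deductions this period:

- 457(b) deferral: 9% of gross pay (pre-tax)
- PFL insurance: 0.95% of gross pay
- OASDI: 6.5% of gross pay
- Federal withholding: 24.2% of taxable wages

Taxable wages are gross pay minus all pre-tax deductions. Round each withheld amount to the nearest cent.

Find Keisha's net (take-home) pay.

457(b) deferral: $4,503.87 × 0.09 = $405.35
Taxable wages = $4,503.87 − $405.35 = $4,098.52
Federal withholding: $4,098.52 × 0.242 = $991.84
OASDI: $4,503.87 × 0.065 = $292.75
PFL insurance: $4,503.87 × 0.0095 = $42.79
Total deductions = $405.35 + $991.84 + $292.75 + $42.79 = $1,732.73
Net pay = $4,503.87 − $1,732.73 = $2,771.14

$2,771.14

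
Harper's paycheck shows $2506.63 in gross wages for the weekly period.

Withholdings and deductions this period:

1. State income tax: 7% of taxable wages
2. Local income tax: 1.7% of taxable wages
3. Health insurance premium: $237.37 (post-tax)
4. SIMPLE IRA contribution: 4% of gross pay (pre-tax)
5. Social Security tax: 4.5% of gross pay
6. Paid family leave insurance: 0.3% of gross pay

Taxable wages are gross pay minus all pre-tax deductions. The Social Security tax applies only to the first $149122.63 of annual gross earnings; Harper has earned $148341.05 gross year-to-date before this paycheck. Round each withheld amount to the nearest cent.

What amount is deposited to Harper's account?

$1916.94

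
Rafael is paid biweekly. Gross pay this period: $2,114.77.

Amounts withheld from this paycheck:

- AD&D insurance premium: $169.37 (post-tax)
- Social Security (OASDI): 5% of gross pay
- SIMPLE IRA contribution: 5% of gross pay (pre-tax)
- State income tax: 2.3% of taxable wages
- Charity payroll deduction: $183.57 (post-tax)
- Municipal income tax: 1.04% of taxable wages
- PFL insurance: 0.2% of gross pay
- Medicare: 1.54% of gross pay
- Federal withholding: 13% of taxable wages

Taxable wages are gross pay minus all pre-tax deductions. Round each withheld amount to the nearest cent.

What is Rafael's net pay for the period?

SIMPLE IRA contribution: $2,114.77 × 0.05 = $105.74
Taxable wages = $2,114.77 − $105.74 = $2,009.03
State income tax: $2,009.03 × 0.023 = $46.21
Federal withholding: $2,009.03 × 0.13 = $261.17
Municipal income tax: $2,009.03 × 0.0104 = $20.89
Medicare: $2,114.77 × 0.0154 = $32.57
Social Security (OASDI): $2,114.77 × 0.05 = $105.74
PFL insurance: $2,114.77 × 0.002 = $4.23
AD&D insurance premium: $169.37
Charity payroll deduction: $183.57
Total deductions = $105.74 + $46.21 + $261.17 + $20.89 + $32.57 + $105.74 + $4.23 + $169.37 + $183.57 = $929.49
Net pay = $2,114.77 − $929.49 = $1,185.28

$1,185.28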